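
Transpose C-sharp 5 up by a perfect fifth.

G-sharp 5

The fifth takes the letter from C up to G.
A perfect fifth is 7 semitones; 7 semitones up from C#5 gives G#5.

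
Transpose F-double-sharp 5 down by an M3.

Counting three letter names down from F lands on D.
Moving 4 semitones down from F##5 (the size of a major third) reaches D#5.

D-sharp 5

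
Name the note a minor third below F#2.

Counting three letter names down from F lands on D.
A minor third is 3 semitones; 3 semitones down from F#2 gives D#2.

D#2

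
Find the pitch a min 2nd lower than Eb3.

D3

Counting two letter names down from E lands on D.
A minor second is 1 semitone; 1 semitone down from Eb3 gives D3.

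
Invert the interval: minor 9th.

First reduce the compound minor ninth to its simple form, a minor second.
Inverted interval numbers add to nine, so a second pairs with a seventh (2 + 7 = 9).
The quality also flips — minor becomes major — giving a major seventh.

M7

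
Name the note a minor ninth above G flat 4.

A double-flat 5

Two letters up from G (plus an octave) reaches A.
A minor ninth is 13 semitones; 13 semitones up from Gb4 gives Abb5.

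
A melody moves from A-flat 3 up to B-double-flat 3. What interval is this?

A to B spans two letter names (A-B), so the interval is some kind of second.
A major second would be 2 semitones, but Ab3 to Bbb3 is 1 — one semitone narrower, making it a minor second.

minor 2nd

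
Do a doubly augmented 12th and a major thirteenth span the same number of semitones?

A doubly augmented twelfth spans 21 semitones, and a major thirteenth also spans 21 semitones — they're enharmonic.

Yes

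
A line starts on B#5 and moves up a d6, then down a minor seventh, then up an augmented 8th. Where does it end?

A#6

A diminished sixth up from B#5 is G6.
A minor seventh down from G6 is A5.
Up an augmented octave from A5: A#6 (13 semitones up).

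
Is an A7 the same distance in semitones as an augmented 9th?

No

An augmented seventh spans 12 semitones; an augmented ninth spans 15 semitones. They differ by 3.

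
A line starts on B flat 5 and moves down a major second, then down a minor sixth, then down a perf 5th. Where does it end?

F 4

Down a major second from Bb5: Ab5 (2 semitones down).
A minor sixth down from Ab5 is C5.
C5 down a perfect fifth → F4 (7 semitones).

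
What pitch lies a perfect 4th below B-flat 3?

F 3

Counting four letter names down from B lands on F.
Moving 5 semitones down from Bb3 (the size of a perfect fourth) reaches F3.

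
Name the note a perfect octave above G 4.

G 5

An octave keeps the letter name G, an octave up from G.
A perfect octave is 12 semitones; 12 semitones up from G4 gives G5.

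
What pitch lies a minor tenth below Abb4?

Fb3

Three letters down from A (plus an octave) reaches F.
A minor tenth spans 15 semitones, so from Abb4 the target pitch is Fb3.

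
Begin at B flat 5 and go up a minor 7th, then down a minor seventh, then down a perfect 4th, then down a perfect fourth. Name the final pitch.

A minor seventh up from Bb5 is Ab6.
Down a minor seventh from Ab6: Bb5 (10 semitones down).
A perfect fourth down from Bb5 is F5.
A perfect fourth down from F5 is C5.

C 5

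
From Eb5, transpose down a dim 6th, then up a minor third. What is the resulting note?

A diminished sixth down from Eb5 is G#4.
Up a minor third from G#4: B4 (3 semitones up).

B4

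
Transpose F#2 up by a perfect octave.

For an octave the letter name doesn't change: still F, an octave up.
A perfect octave spans 12 semitones, so from F#2 the target pitch is F#3.

F#3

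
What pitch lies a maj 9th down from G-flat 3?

Two letters down from G (plus an octave) reaches F.
A major ninth is 14 semitones; 14 semitones down from Gb3 gives Fb2.

F-flat 2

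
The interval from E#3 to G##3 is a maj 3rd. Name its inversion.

m6

Interval numbers invert to sum to nine: 3 + 6 = 9, so a third inverts to a sixth.
Quality inverts too: major becomes minor. That makes the inversion a minor sixth.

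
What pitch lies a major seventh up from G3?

Counting seven letter names up from G lands on F.
A major seventh is 11 semitones; 11 semitones up from G3 gives F#4.

F#4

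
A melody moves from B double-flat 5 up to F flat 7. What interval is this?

P12

B to F spans five letter names (B-C-D-E-F), plus an octave: a twelfth.
Bbb5 to Fb7 is 19 semitones, matching the perfect twelfth exactly, so the quality is perfect.
(Equivalently, a compound perfect fifth: a perfect fifth plus an octave.)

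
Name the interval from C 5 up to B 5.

major seventh

C to B spans seven letter names (C-D-E-F-G-A-B) — that makes it a seventh of some quality.
The major seventh spans 11 semitones, and C5 to B5 is exactly 11 semitones — so this is a major seventh.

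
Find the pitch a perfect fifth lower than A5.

D5

Five letter names down from A: D.
A perfect fifth is 7 semitones; 7 semitones down from A5 gives D5.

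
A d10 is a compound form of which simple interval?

Each octave removed subtracts seven from the number: 10 − 7 = 3.
Quality carries through unchanged, so the simple form is a diminished third.

d3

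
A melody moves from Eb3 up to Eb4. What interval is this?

P8

E to E is the same letter name, plus an octave — that makes it an octave of some quality.
The perfect octave spans 12 semitones, and Eb3 to Eb4 is exactly 12 semitones — so this is a perfect octave.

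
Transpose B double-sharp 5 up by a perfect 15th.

For a fifteenth the letter name doesn't change: still B, two octaves up.
Moving 24 semitones up from B##5 (the size of a perfect fifteenth) reaches B##7.

B double-sharp 7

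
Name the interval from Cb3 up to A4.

C to A spans six letter names (C-D-E-F-G-A), plus an octave, so the interval is some kind of thirteenth.
The major thirteenth is 21 semitones; here we have 22, one semitone wider: augmented.
(Equivalently, a compound augmented sixth: an augmented sixth plus an octave.)

augmented thirteenth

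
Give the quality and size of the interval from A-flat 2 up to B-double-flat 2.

A to B spans two letter names (A-B), so the interval is some kind of second.
Ab2 to Bbb2 is 1 semitone, a half step short of the major second (2), so this is minor.

minor second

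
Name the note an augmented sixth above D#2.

B##2

Six letter names up from D: B.
An augmented sixth is 10 semitones; 10 semitones up from D#2 gives B##2.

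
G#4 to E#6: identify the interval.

G to E spans six letter names (G-A-B-C-D-E), plus an octave — that makes it a thirteenth of some quality.
G#4 to E#6 is 21 semitones, matching the major thirteenth exactly, so the quality is major.
(Equivalently, a compound major sixth: a major sixth plus an octave.)

M13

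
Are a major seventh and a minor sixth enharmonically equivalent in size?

No

A major seventh spans 11 semitones; a minor sixth spans 8 semitones. They differ by 3.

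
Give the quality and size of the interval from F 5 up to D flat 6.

minor 6th

F to D spans six letter names (F-G-A-B-C-D), so the interval is some kind of sixth.
F5 to Db6 is 8 semitones, a half step short of the major sixth (9), so this is minor.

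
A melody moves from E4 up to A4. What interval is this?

E to A spans four letter names (E-F-G-A), so the interval is some kind of fourth.
Counting semitones, E4→A4 is 5, which is the perfect fourth.

P4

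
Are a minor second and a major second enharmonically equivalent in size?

1 semitone (minor second) vs 2 semitones (major second): not equal.

No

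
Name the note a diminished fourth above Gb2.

Four letter names up from G: C.
A diminished fourth is 4 semitones; 4 semitones up from Gb2 gives Cbb3.

Cbb3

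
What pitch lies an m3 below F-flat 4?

The third takes the letter from F down to D.
A minor third is 3 semitones; 3 semitones down from Fb4 gives Db4.

D-flat 4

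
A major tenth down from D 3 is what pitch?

B-flat 1

Counting three letter names plus an octave down from D lands on B.
A major tenth is 16 semitones; 16 semitones down from D3 gives Bb1.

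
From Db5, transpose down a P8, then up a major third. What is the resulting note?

Down a perfect octave from Db5: Db4 (12 semitones down).
Up a major third from Db4: F4 (4 semitones up).

F4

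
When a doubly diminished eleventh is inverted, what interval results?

First reduce the compound doubly diminished eleventh to its simple form, a doubly diminished fourth.
The rule of nine gives the new number: 9 − 4 = 5, so a fourth becomes a fifth.
Quality inverts too: doubly diminished becomes doubly augmented. That makes the inversion a doubly augmented fifth.

doubly augmented fifth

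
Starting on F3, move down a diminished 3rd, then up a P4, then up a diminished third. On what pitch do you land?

Bb3

F3 down a diminished third → D#3 (2 semitones).
D#3 up a perfect fourth → G#3 (5 semitones).
A diminished third up from G#3 is Bb3.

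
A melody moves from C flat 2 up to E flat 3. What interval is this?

major tenth

C to E spans three letter names (C-D-E), plus an octave: a tenth.
The major tenth spans 16 semitones, and Cb2 to Eb3 is exactly 16 semitones — so this is a major tenth.
(Equivalently, a compound major third: a major third plus an octave.)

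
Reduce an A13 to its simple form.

A6

Subtracting seven from the interval number removes an octave: 13 − 7 = 6.
That makes an augmented thirteenth a compound augmented sixth — an octave plus an augmented sixth.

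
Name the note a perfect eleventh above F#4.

Counting four letter names plus an octave up from F lands on B.
A perfect eleventh is 17 semitones; 17 semitones up from F#4 gives B5.

B5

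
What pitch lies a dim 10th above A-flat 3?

C-double-flat 5

Three letters up from A (plus an octave) reaches C.
Moving 14 semitones up from Ab3 (the size of a diminished tenth) reaches Cbb5.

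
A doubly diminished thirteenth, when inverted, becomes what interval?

doubly augmented 3rd

First reduce the compound doubly diminished thirteenth to its simple form, a doubly diminished sixth.
Interval numbers invert to sum to nine: 6 + 3 = 9, so a sixth inverts to a third.
Quality inverts too: doubly diminished becomes doubly augmented. That makes the inversion a doubly augmented third.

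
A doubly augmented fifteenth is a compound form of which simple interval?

Take out an octave (7 from the number): 15 − 7 = 8.
That makes a doubly augmented fifteenth a compound doubly augmented octave — an octave plus a doubly augmented octave.

AA8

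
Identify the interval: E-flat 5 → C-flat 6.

E to C spans six letter names (E-F-G-A-B-C), so the interval is some kind of sixth.
A major sixth would be 9 semitones, but Eb5 to Cb6 is 8 — one semitone narrower, making it a minor sixth.

minor 6th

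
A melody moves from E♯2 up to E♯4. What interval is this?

perfect 15th

E to E is the same letter name, plus 2 octaves, so the interval is some kind of fifteenth.
The perfect fifteenth spans 24 semitones, and E#2 to E#4 is exactly 24 semitones — so this is a perfect fifteenth.
(Equivalently, a compound perfect octave: a perfect octave plus an octave.)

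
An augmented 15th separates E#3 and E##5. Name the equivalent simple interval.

Take out an octave (7 from the number): 15 − 7 = 8.
So an augmented fifteenth is an octave plus an augmented octave. The quality is unchanged.

A8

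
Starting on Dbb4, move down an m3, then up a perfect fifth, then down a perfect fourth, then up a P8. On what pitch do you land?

A minor third down from Dbb4 is Bbb3.
Bbb3 up a perfect fifth → Fb4 (7 semitones).
Down a perfect fourth from Fb4: Cb4 (5 semitones down).
Up a perfect octave from Cb4: Cb5 (12 semitones up).

Cb5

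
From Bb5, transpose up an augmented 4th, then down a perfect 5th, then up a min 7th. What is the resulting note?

G6

Up an augmented fourth from Bb5: E6 (6 semitones up).
E6 down a perfect fifth → A5 (7 semitones).
Up a minor seventh from A5: G6 (10 semitones up).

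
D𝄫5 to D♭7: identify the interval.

D to D is the same letter name, plus 2 octaves — that makes it a fifteenth of some quality.
A perfect fifteenth would be 24 semitones; Dbb5 to Db7 is 25, one semitone wider, so the interval is augmented.
(Equivalently, a compound augmented octave: an augmented octave plus an octave.)

augmented 15th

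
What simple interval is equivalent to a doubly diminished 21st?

doubly diminished seventh

Subtracting seven from the interval number removes an octave: 21 − 14 = 7.
Quality carries through unchanged, so the simple form is a doubly diminished seventh.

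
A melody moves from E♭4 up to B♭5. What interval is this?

perfect twelfth

E to B spans five letter names (E-F-G-A-B), plus an octave, so the interval is some kind of twelfth.
Counting semitones, Eb4→Bb5 is 19, which is the perfect twelfth.
(Equivalently, a compound perfect fifth: a perfect fifth plus an octave.)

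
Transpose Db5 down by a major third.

Three letter names down from D: B.
A major third spans 4 semitones, so from Db5 the target pitch is Bbb4.

Bbb4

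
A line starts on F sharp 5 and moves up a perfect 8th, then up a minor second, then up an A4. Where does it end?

C sharp 7

A perfect octave up from F#5 is F#6.
A minor second up from F#6 is G6.
G6 up an augmented fourth → C#7 (6 semitones).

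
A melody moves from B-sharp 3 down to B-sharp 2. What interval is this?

Descending from B#3 to B#2 is the same interval as ascending B#2 to B#3.
B to B is the same letter name, plus an octave, so the interval is some kind of octave.
B#2 to B#3 is 12 semitones, matching the perfect octave exactly, so the quality is perfect.

P8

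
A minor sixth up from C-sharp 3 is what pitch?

Six letter names up from C: A.
A minor sixth spans 8 semitones, so from C#3 the target pitch is A3.

A 3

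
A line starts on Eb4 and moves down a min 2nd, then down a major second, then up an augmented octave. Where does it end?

Eb4 down a minor second → D4 (1 semitone).
A major second down from D4 is C4.
Up an augmented octave from C4: C#5 (13 semitones up).

C#5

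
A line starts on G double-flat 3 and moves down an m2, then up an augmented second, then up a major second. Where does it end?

A 3

Gbb3 down a minor second → Fb3 (1 semitone).
Fb3 up an augmented second → G3 (3 semitones).
Up a major second from G3: A3 (2 semitones up).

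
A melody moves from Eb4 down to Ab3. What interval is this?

Descending from Eb4 to Ab3 is the same interval as ascending Ab3 to Eb4.
A to E spans five letter names (A-B-C-D-E): a fifth.
Counting semitones, Ab3→Eb4 is 7, which is the perfect fifth.

perfect fifth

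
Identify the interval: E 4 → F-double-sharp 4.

E to F spans two letter names (E-F) — that makes it a second of some quality.
The major second is 2 semitones; here we have 3, one semitone wider: augmented.

A2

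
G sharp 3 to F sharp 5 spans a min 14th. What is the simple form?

Take out an octave (7 from the number): 14 − 7 = 7.
That makes a minor fourteenth a compound minor seventh — an octave plus a minor seventh.

minor seventh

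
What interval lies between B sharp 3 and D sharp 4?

B to D spans three letter names (B-C-D), so the interval is some kind of third.
B#3 to D#4 is 3 semitones, a half step short of the major third (4), so this is minor.

m3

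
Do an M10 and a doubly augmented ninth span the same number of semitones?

Yes

A major tenth = 16 semitones = a doubly augmented ninth; enharmonically equal.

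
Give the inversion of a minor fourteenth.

M2

First reduce the compound minor fourteenth to its simple form, a minor seventh.
Inverted interval numbers add to nine, so a seventh pairs with a second (7 + 2 = 9).
The quality also flips — minor becomes major — giving a major second.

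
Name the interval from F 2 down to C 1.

Descending from F2 to C1 is the same interval as ascending C1 to F2.
C to F spans four letter names (C-D-E-F), plus an octave — that makes it an eleventh of some quality.
The perfect eleventh spans 17 semitones, and C1 to F2 is exactly 17 semitones — so this is a perfect eleventh.
(Equivalently, a compound perfect fourth: a perfect fourth plus an octave.)

perfect eleventh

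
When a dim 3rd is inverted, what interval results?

The rule of nine gives the new number: 9 − 3 = 6, so a third becomes a sixth.
And diminished becomes augmented under inversion, so we get an augmented sixth.

augmented 6th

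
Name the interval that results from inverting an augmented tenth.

First reduce the compound augmented tenth to its simple form, an augmented third.
The rule of nine gives the new number: 9 − 3 = 6, so a third becomes a sixth.
And augmented becomes diminished under inversion, so we get a diminished sixth.

d6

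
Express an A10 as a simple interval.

Take out an octave (7 from the number): 10 − 7 = 3.
That makes an augmented tenth a compound augmented third — an octave plus an augmented third.

augmented 3rd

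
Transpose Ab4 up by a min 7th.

Seven letter names up from A: G.
Moving 10 semitones up from Ab4 (the size of a minor seventh) reaches Gb5.

Gb5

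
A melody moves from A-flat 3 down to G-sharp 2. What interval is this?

Descending from Ab3 to G#2 is the same interval as ascending G#2 to Ab3.
G to A spans two letter names (G-A), plus an octave, so the interval is some kind of ninth.
The major ninth is 14 semitones; here we have 12, two semitones narrower: diminished.

diminished 9th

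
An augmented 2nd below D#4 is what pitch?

Counting two letter names down from D lands on C.
An augmented second is 3 semitones; 3 semitones down from D#4 gives C4.

C4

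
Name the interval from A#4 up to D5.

A to D spans four letter names (A-B-C-D), so the interval is some kind of fourth.
A#4 to D5 spans 4 semitones — one semitone narrower than the perfect fourth (5) — giving a diminished fourth.

diminished fourth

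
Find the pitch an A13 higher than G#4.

E##6

Counting six letter names plus an octave up from G lands on E.
An augmented thirteenth spans 22 semitones, so from G#4 the target pitch is E##6.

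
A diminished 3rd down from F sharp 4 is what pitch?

Counting three letter names down from F lands on D.
A diminished third is 2 semitones; 2 semitones down from F#4 gives D##4.

D double-sharp 4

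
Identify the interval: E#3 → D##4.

E to D spans seven letter names (E-F-G-A-B-C-D) — that makes it a seventh of some quality.
Counting semitones, E#3→D##4 is 11, which is the major seventh.

major seventh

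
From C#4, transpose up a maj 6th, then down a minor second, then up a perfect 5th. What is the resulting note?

A major sixth up from C#4 is A#4.
A minor second down from A#4 is G##4.
Up a perfect fifth from G##4: D##5 (7 semitones up).

D##5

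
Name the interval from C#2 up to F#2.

perfect fourth

C to F spans four letter names (C-D-E-F): a fourth.
C#2 to F#2 is 5 semitones, matching the perfect fourth exactly, so the quality is perfect.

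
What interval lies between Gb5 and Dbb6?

G to D spans five letter names (G-A-B-C-D), so the interval is some kind of fifth.
Gb5 to Dbb6 spans 6 semitones — one semitone narrower than the perfect fifth (7) — giving a diminished fifth.

d5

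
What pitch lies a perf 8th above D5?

For an octave the letter name doesn't change: still D, an octave up.
Moving 12 semitones up from D5 (the size of a perfect octave) reaches D6.

D6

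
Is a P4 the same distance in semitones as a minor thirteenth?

A perfect fourth spans 5 semitones; a minor thirteenth spans 20 semitones. They differ by 15.

No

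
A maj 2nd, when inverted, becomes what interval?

minor seventh

Interval numbers invert to sum to nine: 2 + 7 = 9, so a second inverts to a seventh.
Quality inverts too: major becomes minor. That makes the inversion a minor seventh.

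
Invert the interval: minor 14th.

First reduce the compound minor fourteenth to its simple form, a minor seventh.
Inverted interval numbers add to nine, so a seventh pairs with a second (7 + 2 = 9).
And minor becomes major under inversion, so we get a major second.

M2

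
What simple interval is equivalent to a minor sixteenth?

Each octave removed subtracts seven from the number: 16 − 14 = 2.
So a minor sixteenth is 2 octaves plus a minor second. The quality is unchanged.

m2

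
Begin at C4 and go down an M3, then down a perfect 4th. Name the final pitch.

Eb3

A major third down from C4 is Ab3.
Down a perfect fourth from Ab3: Eb3 (5 semitones down).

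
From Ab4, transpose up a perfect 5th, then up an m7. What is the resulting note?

Up a perfect fifth from Ab4: Eb5 (7 semitones up).
Up a minor seventh from Eb5: Db6 (10 semitones up).

Db6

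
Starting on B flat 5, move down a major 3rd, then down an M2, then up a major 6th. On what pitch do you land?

D flat 6

A major third down from Bb5 is Gb5.
Gb5 down a major second → Fb5 (2 semitones).
Fb5 up a major sixth → Db6 (9 semitones).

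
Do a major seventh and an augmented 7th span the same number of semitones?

No

A major seventh is 11 semitones but an augmented seventh is 12 semitones — different sizes.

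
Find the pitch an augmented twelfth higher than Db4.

A5

Five letters up from D (plus an octave) reaches A.
An augmented twelfth spans 20 semitones, so from Db4 the target pitch is A5.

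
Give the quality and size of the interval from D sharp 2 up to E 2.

m2

D to E spans two letter names (D-E) — that makes it a second of some quality.
At 1 semitone, D#2→E2 falls one short of a major second: minor.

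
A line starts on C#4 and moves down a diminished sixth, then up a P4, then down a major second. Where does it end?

A diminished sixth down from C#4 is E##3.
E##3 up a perfect fourth → A##3 (5 semitones).
Down a major second from A##3: G##3 (2 semitones down).

G##3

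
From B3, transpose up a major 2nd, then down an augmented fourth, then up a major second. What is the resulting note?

A3

Up a major second from B3: C#4 (2 semitones up).
C#4 down an augmented fourth → G3 (6 semitones).
Up a major second from G3: A3 (2 semitones up).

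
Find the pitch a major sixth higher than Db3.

The sixth takes the letter from D up to B.
A major sixth spans 9 semitones, so from Db3 the target pitch is Bb3.

Bb3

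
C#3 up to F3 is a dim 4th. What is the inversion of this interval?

The rule of nine gives the new number: 9 − 4 = 5, so a fourth becomes a fifth.
And diminished becomes augmented under inversion, so we get an augmented fifth.

augmented fifth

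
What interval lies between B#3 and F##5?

perfect 12th

B to F spans five letter names (B-C-D-E-F), plus an octave — that makes it a twelfth of some quality.
B#3 to F##5 is 19 semitones, matching the perfect twelfth exactly, so the quality is perfect.
(Equivalently, a compound perfect fifth: a perfect fifth plus an octave.)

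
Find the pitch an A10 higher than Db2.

F#3

Three letters up from D (plus an octave) reaches F.
An augmented tenth is 17 semitones; 17 semitones up from Db2 gives F#3.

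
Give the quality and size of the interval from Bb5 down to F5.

perfect fourth

Descending from Bb5 to F5 is the same interval as ascending F5 to Bb5.
F to B spans four letter names (F-G-A-B) — that makes it a fourth of some quality.
Counting semitones, F5→Bb5 is 5, which is the perfect fourth.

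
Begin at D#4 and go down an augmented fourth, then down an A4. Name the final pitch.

Eb3

Down an augmented fourth from D#4: A3 (6 semitones down).
An augmented fourth down from A3 is Eb3.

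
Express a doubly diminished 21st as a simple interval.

Each octave removed subtracts seven from the number: 21 − 14 = 7.
So a doubly diminished twenty-first is 2 octaves plus a doubly diminished seventh. The quality is unchanged.

doubly diminished seventh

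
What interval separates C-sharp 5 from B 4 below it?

major second

Descending from C#5 to B4 is the same interval as ascending B4 to C#5.
B to C spans two letter names (B-C) — that makes it a second of some quality.
The major second spans 2 semitones, and B4 to C#5 is exactly 2 semitones — so this is a major second.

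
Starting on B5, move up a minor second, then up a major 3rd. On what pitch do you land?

A minor second up from B5 is C6.
A major third up from C6 is E6.

E6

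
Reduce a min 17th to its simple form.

minor 3rd

Take out 2 octaves (14 from the number): 17 − 14 = 3.
Quality carries through unchanged, so the simple form is a minor third.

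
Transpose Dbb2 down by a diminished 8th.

The letter stays D (same as the start), shifted an octave down.
A diminished octave spans 11 semitones, so from Dbb2 the target pitch is Db1.

Db1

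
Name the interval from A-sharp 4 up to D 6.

diminished eleventh

A to D spans four letter names (A-B-C-D), plus an octave — that makes it an eleventh of some quality.
A#4 to D6 spans 16 semitones — one semitone narrower than the perfect eleventh (17) — giving a diminished eleventh.
(Equivalently, a compound diminished fourth: a diminished fourth plus an octave.)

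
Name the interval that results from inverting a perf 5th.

perfect 4th

The rule of nine gives the new number: 9 − 5 = 4, so a fifth becomes a fourth.
And perfect stays perfect under inversion, so we get a perfect fourth.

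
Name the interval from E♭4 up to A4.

A4

E to A spans four letter names (E-F-G-A), so the interval is some kind of fourth.
The perfect fourth is 5 semitones; here we have 6, one semitone wider: augmented.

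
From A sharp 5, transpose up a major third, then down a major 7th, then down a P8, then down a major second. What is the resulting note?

C sharp 4

A major third up from A#5 is C##6.
A major seventh down from C##6 is D#5.
A perfect octave down from D#5 is D#4.
A major second down from D#4 is C#4.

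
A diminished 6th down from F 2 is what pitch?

Counting six letter names down from F lands on A.
A diminished sixth is 7 semitones; 7 semitones down from F2 gives A#1.

A sharp 1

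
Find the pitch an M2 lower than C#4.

B3

Counting two letter names down from C lands on B.
Moving 2 semitones down from C#4 (the size of a major second) reaches B3.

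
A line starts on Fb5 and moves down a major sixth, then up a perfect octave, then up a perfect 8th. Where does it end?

Down a major sixth from Fb5: Abb4 (9 semitones down).
A perfect octave up from Abb4 is Abb5.
Up a perfect octave from Abb5: Abb6 (12 semitones up).

Abb6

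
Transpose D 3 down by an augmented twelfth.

Five letters down from D (plus an octave) reaches G.
An augmented twelfth spans 20 semitones, so from D3 the target pitch is Gb1.

G flat 1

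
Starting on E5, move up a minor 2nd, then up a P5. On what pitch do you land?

C6

A minor second up from E5 is F5.
F5 up a perfect fifth → C6 (7 semitones).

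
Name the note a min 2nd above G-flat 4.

A-double-flat 4

Two letter names up from G: A.
A minor second is 1 semitone; 1 semitone up from Gb4 gives Abb4.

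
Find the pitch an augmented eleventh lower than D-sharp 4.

The eleventh's letter: D down four letter names plus an octave → A.
An augmented eleventh spans 18 semitones, so from D#4 the target pitch is A2.

A 2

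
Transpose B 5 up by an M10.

D-sharp 7

The tenth's letter: B up three letter names plus an octave → D.
A major tenth is 16 semitones; 16 semitones up from B5 gives D#7.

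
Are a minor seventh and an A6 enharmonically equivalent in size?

Both span 10 semitones: a minor seventh and an augmented sixth are the same chromatic distance.

Yes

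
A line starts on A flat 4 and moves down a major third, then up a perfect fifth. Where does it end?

A major third down from Ab4 is Fb4.
Up a perfect fifth from Fb4: Cb5 (7 semitones up).

C flat 5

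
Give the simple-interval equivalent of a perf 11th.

Subtracting seven from the interval number removes an octave: 11 − 7 = 4.
So a perfect eleventh is an octave plus a perfect fourth. The quality is unchanged.

P4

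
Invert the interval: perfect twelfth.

P4

First reduce the compound perfect twelfth to its simple form, a perfect fifth.
Inverted interval numbers add to nine, so a fifth pairs with a fourth (5 + 4 = 9).
And perfect stays perfect under inversion, so we get a perfect fourth.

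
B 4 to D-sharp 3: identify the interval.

Descending from B4 to D#3 is the same interval as ascending D#3 to B4.
D to B spans six letter names (D-E-F-G-A-B), plus an octave: a thirteenth.
D#3 to B4 is 20 semitones, a half step short of the major thirteenth (21), so this is minor.
(Equivalently, a compound minor sixth: a minor sixth plus an octave.)

minor thirteenth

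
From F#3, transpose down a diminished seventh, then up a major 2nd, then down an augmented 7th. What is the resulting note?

B1

Down a diminished seventh from F#3: G##2 (9 semitones down).
A major second up from G##2 is A##2.
A##2 down an augmented seventh → B1 (12 semitones).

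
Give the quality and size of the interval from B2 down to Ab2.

Descending from B2 to Ab2 is the same interval as ascending Ab2 to B2.
A to B spans two letter names (A-B): a second.
A major second would be 2 semitones; Ab2 to B2 is 3, one semitone wider, so the interval is augmented.

A2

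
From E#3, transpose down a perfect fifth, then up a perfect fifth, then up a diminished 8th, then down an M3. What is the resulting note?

C4

Down a perfect fifth from E#3: A#2 (7 semitones down).
A perfect fifth up from A#2 is E#3.
Up a diminished octave from E#3: E4 (11 semitones up).
A major third down from E4 is C4.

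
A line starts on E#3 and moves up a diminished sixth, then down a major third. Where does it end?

A diminished sixth up from E#3 is C4.
A major third down from C4 is Ab3.

Ab3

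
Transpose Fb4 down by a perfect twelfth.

Five letters down from F (plus an octave) reaches B.
Moving 19 semitones down from Fb4 (the size of a perfect twelfth) reaches Bbb2.

Bbb2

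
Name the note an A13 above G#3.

Six letters up from G (plus an octave) reaches E.
Moving 22 semitones up from G#3 (the size of an augmented thirteenth) reaches E##5.

E##5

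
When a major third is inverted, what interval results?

The rule of nine gives the new number: 9 − 3 = 6, so a third becomes a sixth.
Quality inverts too: major becomes minor. That makes the inversion a minor sixth.

minor 6th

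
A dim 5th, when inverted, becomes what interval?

The rule of nine gives the new number: 9 − 5 = 4, so a fifth becomes a fourth.
And diminished becomes augmented under inversion, so we get an augmented fourth.

augmented 4th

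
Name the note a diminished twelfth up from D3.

Five letters up from D (plus an octave) reaches A.
Moving 18 semitones up from D3 (the size of a diminished twelfth) reaches Ab4.

Ab4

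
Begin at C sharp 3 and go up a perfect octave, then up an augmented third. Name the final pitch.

Up a perfect octave from C#3: C#4 (12 semitones up).
An augmented third up from C#4 is E##4.

E double-sharp 4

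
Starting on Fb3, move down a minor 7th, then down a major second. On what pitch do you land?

Fb2

A minor seventh down from Fb3 is Gb2.
A major second down from Gb2 is Fb2.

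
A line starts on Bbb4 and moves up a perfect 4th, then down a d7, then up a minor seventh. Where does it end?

Bbb4 up a perfect fourth → Ebb5 (5 semitones).
Down a diminished seventh from Ebb5: F4 (9 semitones down).
F4 up a minor seventh → Eb5 (10 semitones).

Eb5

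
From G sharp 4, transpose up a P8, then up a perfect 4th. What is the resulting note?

C sharp 6

A perfect octave up from G#4 is G#5.
A perfect fourth up from G#5 is C#6.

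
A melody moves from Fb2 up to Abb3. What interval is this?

F to A spans three letter names (F-G-A), plus an octave, so the interval is some kind of tenth.
A major tenth would be 16 semitones, but Fb2 to Abb3 is 15 — one semitone narrower, making it a minor tenth.
(Equivalently, a compound minor third: a minor third plus an octave.)

m10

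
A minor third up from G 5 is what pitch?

B-flat 5

The third takes the letter from G up to B.
A minor third is 3 semitones; 3 semitones up from G5 gives Bb5.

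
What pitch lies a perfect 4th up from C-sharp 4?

Counting four letter names up from C lands on F.
A perfect fourth is 5 semitones; 5 semitones up from C#4 gives F#4.

F-sharp 4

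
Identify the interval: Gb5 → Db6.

P5

G to D spans five letter names (G-A-B-C-D), so the interval is some kind of fifth.
Gb5 to Db6 is 7 semitones, matching the perfect fifth exactly, so the quality is perfect.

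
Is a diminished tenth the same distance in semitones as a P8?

No

A diminished tenth is 14 semitones but a perfect octave is 12 semitones — different sizes.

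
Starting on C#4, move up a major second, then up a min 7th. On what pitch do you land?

C#5

C#4 up a major second → D#4 (2 semitones).
Up a minor seventh from D#4: C#5 (10 semitones up).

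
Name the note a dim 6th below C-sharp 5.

The sixth takes the letter from C down to E.
A diminished sixth spans 7 semitones, so from C#5 the target pitch is E##4.

E-double-sharp 4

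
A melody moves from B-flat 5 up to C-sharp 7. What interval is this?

augmented ninth

B to C spans two letter names (B-C), plus an octave: a ninth.
Bb5 to C#7 spans 15 semitones — one semitone wider than the major ninth (14) — giving an augmented ninth.
(Equivalently, a compound augmented second: an augmented second plus an octave.)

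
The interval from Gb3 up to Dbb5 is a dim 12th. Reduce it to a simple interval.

Take out an octave (7 from the number): 12 − 7 = 5.
So a diminished twelfth is an octave plus a diminished fifth. The quality is unchanged.

d5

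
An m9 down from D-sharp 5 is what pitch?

Counting two letter names plus an octave down from D lands on C.
Moving 13 semitones down from D#5 (the size of a minor ninth) reaches C##4.

C-double-sharp 4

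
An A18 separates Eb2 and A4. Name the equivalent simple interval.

Each octave removed subtracts seven from the number: 18 − 14 = 4.
Quality carries through unchanged, so the simple form is an augmented fourth.

augmented fourth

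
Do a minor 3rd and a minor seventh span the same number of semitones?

A minor third spans 3 semitones; a minor seventh spans 10 semitones. They differ by 7.

No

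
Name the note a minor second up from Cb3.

The second takes the letter from C up to D.
A minor second spans 1 semitone, so from Cb3 the target pitch is Dbb3.

Dbb3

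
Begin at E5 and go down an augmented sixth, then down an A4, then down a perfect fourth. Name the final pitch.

Abb3

Down an augmented sixth from E5: Gb4 (10 semitones down).
Down an augmented fourth from Gb4: Dbb4 (6 semitones down).
Dbb4 down a perfect fourth → Abb3 (5 semitones).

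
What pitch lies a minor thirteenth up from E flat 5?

C flat 7

Counting six letter names plus an octave up from E lands on C.
A minor thirteenth is 20 semitones; 20 semitones up from Eb5 gives Cb7.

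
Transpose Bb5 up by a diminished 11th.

Ebb7

The eleventh's letter: B up four letter names plus an octave → E.
A diminished eleventh is 16 semitones; 16 semitones up from Bb5 gives Ebb7.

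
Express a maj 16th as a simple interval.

Take out 2 octaves (14 from the number): 16 − 14 = 2.
Quality carries through unchanged, so the simple form is a major second.

major 2nd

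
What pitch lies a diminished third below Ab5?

Counting three letter names down from A lands on F.
A diminished third is 2 semitones; 2 semitones down from Ab5 gives F#5.

F#5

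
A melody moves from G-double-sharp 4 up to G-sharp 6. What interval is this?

G to G is the same letter name, plus 2 octaves, so the interval is some kind of fifteenth.
The perfect fifteenth is 24 semitones; here we have 23, one semitone narrower: diminished.
(Equivalently, a compound diminished octave: a diminished octave plus an octave.)

diminished 15th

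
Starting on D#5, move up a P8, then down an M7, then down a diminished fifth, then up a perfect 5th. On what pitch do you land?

E#5

D#5 up a perfect octave → D#6 (12 semitones).
D#6 down a major seventh → E5 (11 semitones).
E5 down a diminished fifth → A#4 (6 semitones).
Up a perfect fifth from A#4: E#5 (7 semitones up).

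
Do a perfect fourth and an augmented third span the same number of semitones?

Yes

A perfect fourth spans 5 semitones, and an augmented third also spans 5 semitones — they're enharmonic.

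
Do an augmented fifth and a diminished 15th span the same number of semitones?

No

An augmented fifth spans 8 semitones; a diminished fifteenth spans 23 semitones. They differ by 15.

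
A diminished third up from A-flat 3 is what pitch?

Counting three letter names up from A lands on C.
Moving 2 semitones up from Ab3 (the size of a diminished third) reaches Cbb4.

C-double-flat 4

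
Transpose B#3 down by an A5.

Five letter names down from B: E.
Moving 8 semitones down from B#3 (the size of an augmented fifth) reaches E3.

E3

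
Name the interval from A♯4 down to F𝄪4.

Descending from A#4 to F##4 is the same interval as ascending F##4 to A#4.
F to A spans three letter names (F-G-A) — that makes it a third of some quality.
A major third would be 4 semitones, but F##4 to A#4 is 3 — one semitone narrower, making it a minor third.

minor third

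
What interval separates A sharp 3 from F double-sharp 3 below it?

minor third

Descending from A#3 to F##3 is the same interval as ascending F##3 to A#3.
F to A spans three letter names (F-G-A), so the interval is some kind of third.
F##3 to A#3 is 3 semitones, a half step short of the major third (4), so this is minor.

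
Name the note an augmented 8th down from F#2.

An octave keeps the letter name F, an octave down from F.
Moving 13 semitones down from F#2 (the size of an augmented octave) reaches F1.

F1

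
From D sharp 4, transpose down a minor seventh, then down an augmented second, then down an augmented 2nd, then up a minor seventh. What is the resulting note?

Down a minor seventh from D#4: E#3 (10 semitones down).
E#3 down an augmented second → D3 (3 semitones).
An augmented second down from D3 is Cb3.
A minor seventh up from Cb3 is Bbb3.

B double-flat 3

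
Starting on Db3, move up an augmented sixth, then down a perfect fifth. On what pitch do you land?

E3

Db3 up an augmented sixth → B3 (10 semitones).
B3 down a perfect fifth → E3 (7 semitones).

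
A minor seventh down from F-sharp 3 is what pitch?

G-sharp 2

Seven letter names down from F: G.
A minor seventh spans 10 semitones, so from F#3 the target pitch is G#2.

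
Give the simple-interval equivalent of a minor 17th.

minor third

Each octave removed subtracts seven from the number: 17 − 14 = 3.
So a minor seventeenth is 2 octaves plus a minor third. The quality is unchanged.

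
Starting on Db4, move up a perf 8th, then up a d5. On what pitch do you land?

Abb5

A perfect octave up from Db4 is Db5.
Db5 up a diminished fifth → Abb5 (6 semitones).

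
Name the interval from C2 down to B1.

minor 2nd

Descending from C2 to B1 is the same interval as ascending B1 to C2.
B to C spans two letter names (B-C) — that makes it a second of some quality.
B1 to C2 is 1 semitone, a half step short of the major second (2), so this is minor.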